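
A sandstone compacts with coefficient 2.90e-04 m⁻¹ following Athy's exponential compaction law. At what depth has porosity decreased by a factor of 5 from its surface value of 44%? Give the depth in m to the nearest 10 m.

5550 m

Working in km (1 km = 1000 m; k in km⁻¹ = k in m⁻¹ × 1000):
phi/phi₀ = 1/5 ⇒ exp(−k·Z) = 1/5 ⇒ Z = ln(5) / k
Z = 1.6094 / 0.29 = 5.550 km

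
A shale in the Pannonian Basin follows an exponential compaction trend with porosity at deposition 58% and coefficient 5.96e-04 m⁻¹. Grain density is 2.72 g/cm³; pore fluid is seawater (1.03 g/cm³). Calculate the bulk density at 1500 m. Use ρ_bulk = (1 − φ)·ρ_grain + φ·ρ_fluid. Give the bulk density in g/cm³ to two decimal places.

Working in km (1 km = 1000 m; k in km⁻¹ = k in m⁻¹ × 1000):
Porosity at depth: phi = 0.58·exp(−0.596×1.5) = 0.58×0.4090 = 0.2372
Bulk density: ρ_b = (1−phi)ρ_g + phi·ρ_f = 0.7628×2.72 + 0.2372×1.03
       = 2.075 + 0.244 = 2.319 g/cm³

2.32 g/cm³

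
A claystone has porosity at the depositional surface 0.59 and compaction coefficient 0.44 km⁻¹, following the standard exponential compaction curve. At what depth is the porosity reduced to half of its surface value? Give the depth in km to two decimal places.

φ/φ₀ = 1/2 ⇒ exp(−c·Z) = 1/2 ⇒ Z = ln(2) / c
Z = 0.6931 / 0.44 = 1.575 km

1.58 km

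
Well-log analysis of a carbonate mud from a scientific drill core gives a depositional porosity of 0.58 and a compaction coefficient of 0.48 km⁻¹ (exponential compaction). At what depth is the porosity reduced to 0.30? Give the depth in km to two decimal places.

Invert Athy's law: Z = ln(phi₀/phi) / k
Z = ln(0.58/0.3) / 0.48 = ln(1.933) / 0.48 = 0.6592 / 0.48 = 1.373 km

1.37 km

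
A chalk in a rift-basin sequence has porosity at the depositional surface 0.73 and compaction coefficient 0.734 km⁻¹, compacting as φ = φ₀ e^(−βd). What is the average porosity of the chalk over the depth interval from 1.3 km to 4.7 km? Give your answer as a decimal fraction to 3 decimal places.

0.103

⟨φ⟩ = (1/(d₂−d₁)) ∫ φ₀ e^(−βd) dd = φ₀·(e^(−β·d₁) − e^(−β·d₂)) / (β·(d₂−d₁))
e^(−0.734×1.3) = 0.3851; e^(−0.734×4.7) = 0.0318
⟨φ⟩ = 0.73 × (0.3851 − 0.0318) / (0.734 × 3.4) = 0.73 × 0.1416 = 0.1034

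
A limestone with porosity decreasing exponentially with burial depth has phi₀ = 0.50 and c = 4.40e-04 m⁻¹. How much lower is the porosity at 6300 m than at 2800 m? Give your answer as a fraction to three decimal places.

0.115

Working in km (1 km = 1000 m; c in km⁻¹ = c in m⁻¹ × 1000):
phi(2.8) = 0.5·e^(−0.44×2.8) = 0.1459
phi(6.3) = 0.5·e^(−0.44×6.3) = 0.0313
Δphi = 0.1459 − 0.0313 = 0.1146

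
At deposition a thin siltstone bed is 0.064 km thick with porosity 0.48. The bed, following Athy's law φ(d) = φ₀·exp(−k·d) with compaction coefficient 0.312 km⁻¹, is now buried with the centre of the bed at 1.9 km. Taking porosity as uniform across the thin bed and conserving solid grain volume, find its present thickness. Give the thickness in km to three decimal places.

0.045 km

Porosity at 1.9 km: φ = 0.48·exp(−0.312×1.9) = 0.2653
Solid-volume conservation: h(1−φ) = h₀(1−φ₀) ⇒ h = h₀·(1−φ₀)/(1−φ)
h = 0.064 × (1 − 0.48)/(1 − 0.2653) = 0.064 × 0.7078 = 0.0453 km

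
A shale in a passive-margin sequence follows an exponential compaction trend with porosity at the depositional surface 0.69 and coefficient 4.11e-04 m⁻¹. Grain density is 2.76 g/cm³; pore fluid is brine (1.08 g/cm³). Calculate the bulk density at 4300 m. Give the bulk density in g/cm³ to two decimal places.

Working in km (1 km = 1000 m; c in km⁻¹ = c in m⁻¹ × 1000):
Porosity at depth: n = 0.69·exp(−0.411×4.3) = 0.69×0.1708 = 0.1178
Bulk density: ρ_b = (1−n)ρ_g + n·ρ_f = 0.8822×2.76 + 0.1178×1.08
       = 2.435 + 0.127 = 2.562 g/cm³

2.56 g/cm³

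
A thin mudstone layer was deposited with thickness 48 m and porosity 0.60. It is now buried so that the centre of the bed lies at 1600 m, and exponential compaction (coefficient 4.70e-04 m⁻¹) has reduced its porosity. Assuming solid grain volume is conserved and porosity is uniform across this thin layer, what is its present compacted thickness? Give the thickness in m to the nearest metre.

Working in km (1 km = 1000 m; k in km⁻¹ = k in m⁻¹ × 1000):
Porosity at 1.6 km: φ = 0.6·exp(−0.47×1.6) = 0.2829
Solid-volume conservation: h(1−φ) = h₀(1−φ₀) ⇒ h = h₀·(1−φ₀)/(1−φ)
h = 0.048 × (1 − 0.6)/(1 − 0.2829) = 0.048 × 0.5578 = 0.0268 km

27 m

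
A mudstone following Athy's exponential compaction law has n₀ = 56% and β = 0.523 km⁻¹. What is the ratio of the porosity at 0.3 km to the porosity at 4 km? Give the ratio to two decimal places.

n(d₁)/n(d₂) = e^(−β·d₁)/e^(−β·d₂) = e^{β(d₂−d₁)}
= exp(0.523 × 3.7) = exp(1.935) = 6.9247

6.92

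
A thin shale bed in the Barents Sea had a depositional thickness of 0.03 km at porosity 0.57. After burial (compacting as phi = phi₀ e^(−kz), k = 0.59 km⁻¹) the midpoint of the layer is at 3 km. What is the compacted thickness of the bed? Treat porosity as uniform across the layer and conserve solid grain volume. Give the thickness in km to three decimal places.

0.014 km

Porosity at 3 km: phi = 0.57·exp(−0.59×3) = 0.0971
Solid-volume conservation: h(1−phi) = h₀(1−phi₀) ⇒ h = h₀·(1−phi₀)/(1−phi)
h = 0.03 × (1 − 0.57)/(1 − 0.0971) = 0.03 × 0.4762 = 0.0143 km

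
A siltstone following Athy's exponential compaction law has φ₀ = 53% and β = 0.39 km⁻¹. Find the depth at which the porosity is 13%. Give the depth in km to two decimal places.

3.60 km

Invert Athy's law: z = ln(φ₀/φ) / β
z = ln(0.53/0.13) / 0.39 = ln(4.077) / 0.39 = 1.4053 / 0.39 = 3.603 km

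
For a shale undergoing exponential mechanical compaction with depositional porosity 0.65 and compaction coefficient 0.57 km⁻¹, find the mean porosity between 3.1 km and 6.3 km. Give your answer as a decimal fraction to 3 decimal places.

⟨φ⟩ = (1/(Z₂−Z₁)) ∫ φ₀ e^(−βZ) dZ = φ₀·(e^(−β·Z₁) − e^(−β·Z₂)) / (β·(Z₂−Z₁))
e^(−0.57×3.1) = 0.1708; e^(−0.57×6.3) = 0.0276
⟨φ⟩ = 0.65 × (0.1708 − 0.0276) / (0.57 × 3.2) = 0.65 × 0.0785 = 0.0511

0.051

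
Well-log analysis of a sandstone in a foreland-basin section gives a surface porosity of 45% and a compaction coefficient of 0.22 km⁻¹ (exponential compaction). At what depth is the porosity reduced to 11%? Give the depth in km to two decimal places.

6.40 km

Invert Athy's law: d = ln(φ₀/φ) / c
d = ln(0.45/0.11) / 0.22 = ln(4.091) / 0.22 = 1.4088 / 0.22 = 6.403 km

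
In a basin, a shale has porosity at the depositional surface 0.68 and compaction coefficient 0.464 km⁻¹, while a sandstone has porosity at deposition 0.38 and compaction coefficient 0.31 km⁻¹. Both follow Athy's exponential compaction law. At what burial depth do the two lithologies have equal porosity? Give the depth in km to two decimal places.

3.78 km

Set n₀ₐ e^(−βₐZ) = n₀ᵦ e^(−βᵦZ) ⇒ ln(n₀ₐ/n₀ᵦ) = (βₐ − βᵦ)·Z
Z = ln(0.68/0.38) / (0.464 − 0.31) = 0.5819 / 0.154 = 3.779 km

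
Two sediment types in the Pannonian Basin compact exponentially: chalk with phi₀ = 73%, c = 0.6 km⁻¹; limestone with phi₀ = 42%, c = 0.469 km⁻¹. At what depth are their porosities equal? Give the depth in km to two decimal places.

Set phi₀ₐ e^(−cₐz) = phi₀ᵦ e^(−cᵦz) ⇒ ln(phi₀ₐ/phi₀ᵦ) = (cₐ − cᵦ)·z
z = ln(0.73/0.42) / (0.6 − 0.469) = 0.5528 / 0.131 = 4.220 km

4.22 km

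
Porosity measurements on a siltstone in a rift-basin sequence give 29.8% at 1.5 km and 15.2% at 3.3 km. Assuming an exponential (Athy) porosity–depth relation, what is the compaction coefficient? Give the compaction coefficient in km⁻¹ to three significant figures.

Athy: φ(d) = φ₀ e^(−kd) ⇒ φ₁/φ₂ = e^{k(d₂−d₁)} ⇒ k = ln(φ₁/φ₂)/(d₂−d₁)
k = ln(0.298/0.152) / (3.3 − 1.5) = ln(1.961) / 1.8 = 0.6732 / 1.8 = 0.374 km⁻¹

0.374 km⁻¹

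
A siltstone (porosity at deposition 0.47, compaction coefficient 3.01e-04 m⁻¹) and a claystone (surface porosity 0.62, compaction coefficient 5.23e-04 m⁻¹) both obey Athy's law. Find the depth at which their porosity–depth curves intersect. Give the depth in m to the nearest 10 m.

1250 m

Working in km (1 km = 1000 m; c in km⁻¹ = c in m⁻¹ × 1000):
Set phi₀ₐ e^(−cₐd) = phi₀ᵦ e^(−cᵦd) ⇒ ln(phi₀ₐ/phi₀ᵦ) = (cₐ − cᵦ)·d
d = ln(0.47/0.62) / (0.301 − 0.523) = -0.2770 / -0.222 = 1.248 km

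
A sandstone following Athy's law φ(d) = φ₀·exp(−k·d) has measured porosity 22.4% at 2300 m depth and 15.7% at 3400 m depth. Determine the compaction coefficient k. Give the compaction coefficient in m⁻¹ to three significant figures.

Working in km (1 km = 1000 m; k in km⁻¹ = k in m⁻¹ × 1000):
Athy: φ(d) = φ₀ e^(−kd) ⇒ φ₁/φ₂ = e^{k(d₂−d₁)} ⇒ k = ln(φ₁/φ₂)/(d₂−d₁)
k = ln(0.224/0.157) / (3.4 − 2.3) = ln(1.427) / 1.1 = 0.3554 / 1.1 = 0.3231 km⁻¹

0.000323 m⁻¹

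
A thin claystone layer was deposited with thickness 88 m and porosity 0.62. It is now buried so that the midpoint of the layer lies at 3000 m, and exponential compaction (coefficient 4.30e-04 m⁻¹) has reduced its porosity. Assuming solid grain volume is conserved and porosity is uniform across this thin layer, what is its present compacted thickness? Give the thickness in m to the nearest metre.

40 m

Working in km (1 km = 1000 m; β in km⁻¹ = β in m⁻¹ × 1000):
Porosity at 3 km: φ = 0.62·exp(−0.43×3) = 0.1707
Solid-volume conservation: h(1−φ) = h₀(1−φ₀) ⇒ h = h₀·(1−φ₀)/(1−φ)
h = 0.088 × (1 − 0.62)/(1 − 0.1707) = 0.088 × 0.4582 = 0.0403 km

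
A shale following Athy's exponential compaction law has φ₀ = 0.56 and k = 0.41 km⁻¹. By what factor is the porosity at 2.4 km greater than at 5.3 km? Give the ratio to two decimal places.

3.28

φ(Z₁)/φ(Z₂) = e^(−k·Z₁)/e^(−k·Z₂) = e^{k(Z₂−Z₁)}
= exp(0.41 × 2.9) = exp(1.189) = 3.2838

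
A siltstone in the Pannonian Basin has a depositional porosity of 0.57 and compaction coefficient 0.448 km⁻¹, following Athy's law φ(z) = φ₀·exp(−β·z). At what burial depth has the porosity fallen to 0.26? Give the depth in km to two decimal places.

1.75 km

Invert Athy's law: z = ln(φ₀/φ) / β
z = ln(0.57/0.26) / 0.448 = ln(2.192) / 0.448 = 0.7850 / 0.448 = 1.752 km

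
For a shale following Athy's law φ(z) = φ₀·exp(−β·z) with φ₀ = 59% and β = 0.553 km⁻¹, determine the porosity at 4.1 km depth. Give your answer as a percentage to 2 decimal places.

φ = φ₀·exp(−β·z) = 0.59 × exp(−0.553 × 4.1) = 0.59 × exp(−2.267)
  = 0.59 × 0.1036 = 0.0611

6.11%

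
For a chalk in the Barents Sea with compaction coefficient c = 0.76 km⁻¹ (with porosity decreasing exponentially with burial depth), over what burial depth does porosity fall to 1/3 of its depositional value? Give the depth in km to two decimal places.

1.45 km

φ/φ₀ = 1/3 ⇒ exp(−c·d) = 1/3 ⇒ d = ln(3) / c
d = 1.0986 / 0.76 = 1.446 km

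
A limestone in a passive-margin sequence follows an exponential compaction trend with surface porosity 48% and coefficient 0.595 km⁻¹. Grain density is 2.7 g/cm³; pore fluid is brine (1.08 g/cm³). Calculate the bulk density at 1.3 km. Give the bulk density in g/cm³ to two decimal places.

2.34 g/cm³

Porosity at depth: n = 0.48·exp(−0.595×1.3) = 0.48×0.4614 = 0.2215
Bulk density: ρ_b = (1−n)ρ_g + n·ρ_f = 0.7785×2.7 + 0.2215×1.08
       = 2.102 + 0.239 = 2.341 g/cm³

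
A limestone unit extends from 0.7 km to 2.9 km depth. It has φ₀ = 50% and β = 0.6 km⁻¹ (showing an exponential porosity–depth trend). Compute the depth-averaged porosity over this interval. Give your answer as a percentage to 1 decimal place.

⟨φ⟩ = (1/(z₂−z₁)) ∫ φ₀ e^(−βz) dz = φ₀·(e^(−β·z₁) − e^(−β·z₂)) / (β·(z₂−z₁))
e^(−0.6×0.7) = 0.6570; e^(−0.6×2.9) = 0.1755
⟨φ⟩ = 0.5 × (0.6570 − 0.1755) / (0.6 × 2.2) = 0.5 × 0.3648 = 0.1824

18.2%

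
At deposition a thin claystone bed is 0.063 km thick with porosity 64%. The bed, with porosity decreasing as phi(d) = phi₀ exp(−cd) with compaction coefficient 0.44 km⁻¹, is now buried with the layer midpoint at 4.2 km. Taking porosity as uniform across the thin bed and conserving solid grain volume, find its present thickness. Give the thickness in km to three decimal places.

0.025 km

Porosity at 4.2 km: phi = 0.64·exp(−0.44×4.2) = 0.1008
Solid-volume conservation: h(1−phi) = h₀(1−phi₀) ⇒ h = h₀·(1−phi₀)/(1−phi)
h = 0.063 × (1 − 0.64)/(1 − 0.1008) = 0.063 × 0.4004 = 0.0252 km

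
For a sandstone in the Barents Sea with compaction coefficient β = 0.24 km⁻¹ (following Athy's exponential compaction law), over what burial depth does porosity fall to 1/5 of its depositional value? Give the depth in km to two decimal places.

n/n₀ = 1/5 ⇒ exp(−β·d) = 1/5 ⇒ d = ln(5) / β
d = 1.6094 / 0.24 = 6.706 km

6.71 km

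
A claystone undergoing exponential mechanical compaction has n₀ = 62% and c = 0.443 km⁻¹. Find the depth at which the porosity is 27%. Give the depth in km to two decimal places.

Invert Athy's law: d = ln(n₀/n) / c
d = ln(0.62/0.27) / 0.443 = ln(2.296) / 0.443 = 0.8313 / 0.443 = 1.877 km

1.88 km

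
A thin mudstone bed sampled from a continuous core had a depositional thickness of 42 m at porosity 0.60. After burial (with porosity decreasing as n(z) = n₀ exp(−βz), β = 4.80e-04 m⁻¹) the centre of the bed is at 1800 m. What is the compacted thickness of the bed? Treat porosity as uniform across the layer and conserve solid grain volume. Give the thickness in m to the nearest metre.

22 m

Working in km (1 km = 1000 m; β in km⁻¹ = β in m⁻¹ × 1000):
Porosity at 1.8 km: n = 0.6·exp(−0.48×1.8) = 0.2529
Solid-volume conservation: h(1−n) = h₀(1−n₀) ⇒ h = h₀·(1−n₀)/(1−n)
h = 0.042 × (1 − 0.6)/(1 − 0.2529) = 0.042 × 0.5354 = 0.0225 km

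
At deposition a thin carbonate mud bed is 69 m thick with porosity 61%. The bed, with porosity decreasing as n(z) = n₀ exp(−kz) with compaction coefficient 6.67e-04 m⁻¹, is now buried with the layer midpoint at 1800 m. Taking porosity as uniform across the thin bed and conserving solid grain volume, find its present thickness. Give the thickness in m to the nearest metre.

33 m

Working in km (1 km = 1000 m; k in km⁻¹ = k in m⁻¹ × 1000):
Porosity at 1.8 km: n = 0.61·exp(−0.667×1.8) = 0.1836
Solid-volume conservation: h(1−n) = h₀(1−n₀) ⇒ h = h₀·(1−n₀)/(1−n)
h = 0.069 × (1 − 0.61)/(1 − 0.1836) = 0.069 × 0.4777 = 0.0330 km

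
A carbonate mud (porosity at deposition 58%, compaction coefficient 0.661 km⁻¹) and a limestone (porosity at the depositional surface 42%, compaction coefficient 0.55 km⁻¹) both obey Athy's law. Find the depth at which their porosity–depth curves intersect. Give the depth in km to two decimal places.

Set phi₀ₐ e^(−kₐZ) = phi₀ᵦ e^(−kᵦZ) ⇒ ln(phi₀ₐ/phi₀ᵦ) = (kₐ − kᵦ)·Z
Z = ln(0.58/0.42) / (0.661 − 0.55) = 0.3228 / 0.111 = 2.908 km

2.91 km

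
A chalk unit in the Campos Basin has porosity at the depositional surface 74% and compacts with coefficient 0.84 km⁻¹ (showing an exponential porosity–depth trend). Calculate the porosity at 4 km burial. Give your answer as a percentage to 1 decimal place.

2.6%

φ = φ₀·exp(−β·d) = 0.74 × exp(−0.84 × 4) = 0.74 × exp(−3.36)
  = 0.74 × 0.0347 = 0.0257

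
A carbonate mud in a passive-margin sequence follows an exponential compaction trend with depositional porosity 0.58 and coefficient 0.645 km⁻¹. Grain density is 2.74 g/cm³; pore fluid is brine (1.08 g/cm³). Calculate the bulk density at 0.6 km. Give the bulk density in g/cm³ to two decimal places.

Porosity at depth: φ = 0.58·exp(−0.645×0.6) = 0.58×0.6791 = 0.3939
Bulk density: ρ_b = (1−φ)ρ_g + φ·ρ_f = 0.6061×2.74 + 0.3939×1.08
       = 1.661 + 0.425 = 2.086 g/cm³

2.09 g/cm³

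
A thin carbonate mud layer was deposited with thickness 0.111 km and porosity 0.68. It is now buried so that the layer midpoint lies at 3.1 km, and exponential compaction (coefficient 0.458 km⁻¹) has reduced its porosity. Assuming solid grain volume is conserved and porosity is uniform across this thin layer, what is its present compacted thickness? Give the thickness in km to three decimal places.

Porosity at 3.1 km: phi = 0.68·exp(−0.458×3.1) = 0.1644
Solid-volume conservation: h(1−phi) = h₀(1−phi₀) ⇒ h = h₀·(1−phi₀)/(1−phi)
h = 0.111 × (1 − 0.68)/(1 − 0.1644) = 0.111 × 0.3830 = 0.0425 km

0.043 km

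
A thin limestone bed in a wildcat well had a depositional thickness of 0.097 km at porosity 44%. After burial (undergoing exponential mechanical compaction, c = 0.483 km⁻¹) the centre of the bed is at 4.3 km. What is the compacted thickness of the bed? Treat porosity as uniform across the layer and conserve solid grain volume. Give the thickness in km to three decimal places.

0.057 km

Porosity at 4.3 km: n = 0.44·exp(−0.483×4.3) = 0.0551
Solid-volume conservation: h(1−n) = h₀(1−n₀) ⇒ h = h₀·(1−n₀)/(1−n)
h = 0.097 × (1 − 0.44)/(1 − 0.0551) = 0.097 × 0.5927 = 0.0575 km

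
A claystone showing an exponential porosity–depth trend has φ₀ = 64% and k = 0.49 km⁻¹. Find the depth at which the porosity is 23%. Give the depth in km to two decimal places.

Invert Athy's law: z = ln(φ₀/φ) / k
z = ln(0.64/0.23) / 0.49 = ln(2.783) / 0.49 = 1.0234 / 0.49 = 2.089 km

2.09 km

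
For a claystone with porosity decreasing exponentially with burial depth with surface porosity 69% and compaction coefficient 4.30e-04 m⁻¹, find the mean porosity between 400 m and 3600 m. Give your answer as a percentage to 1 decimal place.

Working in km (1 km = 1000 m; k in km⁻¹ = k in m⁻¹ × 1000):
⟨phi⟩ = (1/(z₂−z₁)) ∫ phi₀ e^(−kz) dz = phi₀·(e^(−k·z₁) − e^(−k·z₂)) / (k·(z₂−z₁))
e^(−0.43×0.4) = 0.8420; e^(−0.43×3.6) = 0.2127
⟨phi⟩ = 0.69 × (0.8420 − 0.2127) / (0.43 × 3.2) = 0.69 × 0.4573 = 0.3156

31.6%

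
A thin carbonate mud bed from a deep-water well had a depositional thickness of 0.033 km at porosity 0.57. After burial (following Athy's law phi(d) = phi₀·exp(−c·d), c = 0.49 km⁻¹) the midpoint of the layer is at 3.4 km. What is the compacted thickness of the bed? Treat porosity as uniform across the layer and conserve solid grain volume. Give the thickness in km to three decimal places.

0.016 km

Porosity at 3.4 km: phi = 0.57·exp(−0.49×3.4) = 0.1077
Solid-volume conservation: h(1−phi) = h₀(1−phi₀) ⇒ h = h₀·(1−phi₀)/(1−phi)
h = 0.033 × (1 − 0.57)/(1 − 0.1077) = 0.033 × 0.4819 = 0.0159 km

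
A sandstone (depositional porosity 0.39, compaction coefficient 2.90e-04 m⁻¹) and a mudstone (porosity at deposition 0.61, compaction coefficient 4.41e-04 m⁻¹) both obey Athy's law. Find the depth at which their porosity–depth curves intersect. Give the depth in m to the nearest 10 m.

Working in km (1 km = 1000 m; c in km⁻¹ = c in m⁻¹ × 1000):
Set φ₀ₐ e^(−cₐz) = φ₀ᵦ e^(−cᵦz) ⇒ ln(φ₀ₐ/φ₀ᵦ) = (cₐ − cᵦ)·z
z = ln(0.39/0.61) / (0.29 − 0.441) = -0.4473 / -0.151 = 2.962 km

2960 m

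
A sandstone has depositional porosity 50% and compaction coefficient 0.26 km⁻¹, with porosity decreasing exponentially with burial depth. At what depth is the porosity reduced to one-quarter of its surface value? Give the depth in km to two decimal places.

n/n₀ = 1/4 ⇒ exp(−β·Z) = 1/4 ⇒ Z = ln(4) / β
Z = 1.3863 / 0.26 = 5.332 km

5.33 km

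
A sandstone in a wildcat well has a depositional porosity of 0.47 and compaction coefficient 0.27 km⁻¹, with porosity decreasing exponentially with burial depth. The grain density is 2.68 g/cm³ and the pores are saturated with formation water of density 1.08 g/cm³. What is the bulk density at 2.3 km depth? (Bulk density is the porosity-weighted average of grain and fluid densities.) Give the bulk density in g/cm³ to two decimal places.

2.28 g/cm³

Porosity at depth: φ = 0.47·exp(−0.27×2.3) = 0.47×0.5374 = 0.2526
Bulk density: ρ_b = (1−φ)ρ_g + φ·ρ_f = 0.7474×2.68 + 0.2526×1.08
       = 2.003 + 0.273 = 2.276 g/cm³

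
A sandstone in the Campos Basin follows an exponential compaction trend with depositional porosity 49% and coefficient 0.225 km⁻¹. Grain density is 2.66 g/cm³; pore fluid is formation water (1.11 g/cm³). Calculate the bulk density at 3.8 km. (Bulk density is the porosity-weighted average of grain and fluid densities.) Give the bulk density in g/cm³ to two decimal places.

Porosity at depth: n = 0.49·exp(−0.225×3.8) = 0.49×0.4253 = 0.2084
Bulk density: ρ_b = (1−n)ρ_g + n·ρ_f = 0.7916×2.66 + 0.2084×1.11
       = 2.106 + 0.231 = 2.337 g/cm³

2.34 g/cm³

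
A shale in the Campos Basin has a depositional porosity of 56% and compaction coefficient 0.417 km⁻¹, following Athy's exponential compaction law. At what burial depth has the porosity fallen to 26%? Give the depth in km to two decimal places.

Invert Athy's law: z = ln(phi₀/phi) / β
z = ln(0.56/0.26) / 0.417 = ln(2.154) / 0.417 = 0.7673 / 0.417 = 1.840 km

1.84 km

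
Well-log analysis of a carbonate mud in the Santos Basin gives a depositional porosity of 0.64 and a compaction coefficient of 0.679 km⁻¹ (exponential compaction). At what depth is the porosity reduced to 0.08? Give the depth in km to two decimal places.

3.06 km

Invert Athy's law: z = ln(n₀/n) / c
z = ln(0.64/0.08) / 0.679 = ln(8) / 0.679 = 2.0794 / 0.679 = 3.063 km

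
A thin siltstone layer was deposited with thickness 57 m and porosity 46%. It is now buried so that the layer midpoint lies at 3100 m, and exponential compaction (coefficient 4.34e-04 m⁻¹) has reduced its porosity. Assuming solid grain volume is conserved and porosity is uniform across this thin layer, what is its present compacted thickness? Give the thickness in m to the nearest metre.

35 m

Working in km (1 km = 1000 m; k in km⁻¹ = k in m⁻¹ × 1000):
Porosity at 3.1 km: φ = 0.46·exp(−0.434×3.1) = 0.1198
Solid-volume conservation: h(1−φ) = h₀(1−φ₀) ⇒ h = h₀·(1−φ₀)/(1−φ)
h = 0.057 × (1 − 0.46)/(1 − 0.1198) = 0.057 × 0.6135 = 0.0350 km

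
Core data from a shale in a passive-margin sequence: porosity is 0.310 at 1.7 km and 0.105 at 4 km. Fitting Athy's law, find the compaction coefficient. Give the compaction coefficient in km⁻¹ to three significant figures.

Athy: n(z) = n₀ e^(−βz) ⇒ n₁/n₂ = e^{β(z₂−z₁)} ⇒ β = ln(n₁/n₂)/(z₂−z₁)
β = ln(0.31/0.105) / (4 − 1.7) = ln(2.952) / 2.3 = 1.0826 / 2.3 = 0.4707 km⁻¹

0.471 km⁻¹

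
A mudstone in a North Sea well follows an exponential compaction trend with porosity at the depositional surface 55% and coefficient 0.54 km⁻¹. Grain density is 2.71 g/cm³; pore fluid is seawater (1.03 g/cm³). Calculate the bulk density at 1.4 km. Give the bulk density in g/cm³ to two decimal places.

Porosity at depth: φ = 0.55·exp(−0.54×1.4) = 0.55×0.4695 = 0.2582
Bulk density: ρ_b = (1−φ)ρ_g + φ·ρ_f = 0.7418×2.71 + 0.2582×1.03
       = 2.010 + 0.266 = 2.276 g/cm³

2.28 g/cm³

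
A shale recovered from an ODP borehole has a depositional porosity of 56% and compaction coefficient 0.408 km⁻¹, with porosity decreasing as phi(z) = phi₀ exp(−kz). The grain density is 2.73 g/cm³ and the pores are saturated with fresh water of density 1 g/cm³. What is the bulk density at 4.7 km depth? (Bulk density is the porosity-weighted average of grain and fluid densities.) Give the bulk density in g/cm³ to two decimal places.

Porosity at depth: phi = 0.56·exp(−0.408×4.7) = 0.56×0.1470 = 0.0823
Bulk density: ρ_b = (1−phi)ρ_g + phi·ρ_f = 0.9177×2.73 + 0.0823×1
       = 2.505 + 0.082 = 2.588 g/cm³

2.59 g/cm³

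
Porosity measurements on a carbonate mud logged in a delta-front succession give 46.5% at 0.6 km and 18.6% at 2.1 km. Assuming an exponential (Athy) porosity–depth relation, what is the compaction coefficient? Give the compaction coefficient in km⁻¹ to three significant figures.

Athy: φ(z) = φ₀ e^(−βz) ⇒ φ₁/φ₂ = e^{β(z₂−z₁)} ⇒ β = ln(φ₁/φ₂)/(z₂−z₁)
β = ln(0.465/0.186) / (2.1 − 0.6) = ln(2.5) / 1.5 = 0.9163 / 1.5 = 0.6109 km⁻¹

0.611 km⁻¹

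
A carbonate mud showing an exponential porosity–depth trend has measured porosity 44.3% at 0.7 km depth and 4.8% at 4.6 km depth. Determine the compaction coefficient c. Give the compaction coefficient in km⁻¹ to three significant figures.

Athy: φ(Z) = φ₀ e^(−cZ) ⇒ φ₁/φ₂ = e^{c(Z₂−Z₁)} ⇒ c = ln(φ₁/φ₂)/(Z₂−Z₁)
c = ln(0.443/0.048) / (4.6 − 0.7) = ln(9.229) / 3.9 = 2.2224 / 3.9 = 0.5698 km⁻¹

0.570 km⁻¹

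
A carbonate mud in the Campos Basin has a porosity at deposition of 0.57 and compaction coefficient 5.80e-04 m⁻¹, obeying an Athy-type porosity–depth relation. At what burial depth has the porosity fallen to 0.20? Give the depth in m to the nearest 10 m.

Working in km (1 km = 1000 m; c in km⁻¹ = c in m⁻¹ × 1000):
Invert Athy's law: Z = ln(φ₀/φ) / c
Z = ln(0.57/0.2) / 0.58 = ln(2.85) / 0.58 = 1.0473 / 0.58 = 1.806 km

1810 m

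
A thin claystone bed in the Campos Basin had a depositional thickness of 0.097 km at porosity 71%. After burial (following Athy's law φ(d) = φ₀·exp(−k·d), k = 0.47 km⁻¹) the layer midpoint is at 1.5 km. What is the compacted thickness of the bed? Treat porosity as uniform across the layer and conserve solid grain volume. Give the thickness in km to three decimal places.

0.043 km

Porosity at 1.5 km: φ = 0.71·exp(−0.47×1.5) = 0.3508
Solid-volume conservation: h(1−φ) = h₀(1−φ₀) ⇒ h = h₀·(1−φ₀)/(1−φ)
h = 0.097 × (1 − 0.71)/(1 − 0.3508) = 0.097 × 0.4467 = 0.0433 km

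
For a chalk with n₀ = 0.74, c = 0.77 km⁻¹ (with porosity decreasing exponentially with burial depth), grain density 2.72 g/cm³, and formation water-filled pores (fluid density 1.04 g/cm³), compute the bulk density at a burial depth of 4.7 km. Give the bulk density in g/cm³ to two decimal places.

2.69 g/cm³

Porosity at depth: n = 0.74·exp(−0.77×4.7) = 0.74×0.0268 = 0.0198
Bulk density: ρ_b = (1−n)ρ_g + n·ρ_f = 0.9802×2.72 + 0.0198×1.04
       = 2.666 + 0.021 = 2.687 g/cm³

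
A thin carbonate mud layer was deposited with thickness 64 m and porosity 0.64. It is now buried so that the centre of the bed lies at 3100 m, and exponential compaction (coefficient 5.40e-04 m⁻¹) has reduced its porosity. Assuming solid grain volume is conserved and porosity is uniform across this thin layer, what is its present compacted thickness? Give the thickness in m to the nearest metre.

26 m

Working in km (1 km = 1000 m; c in km⁻¹ = c in m⁻¹ × 1000):
Porosity at 3.1 km: phi = 0.64·exp(−0.54×3.1) = 0.1200
Solid-volume conservation: h(1−phi) = h₀(1−phi₀) ⇒ h = h₀·(1−phi₀)/(1−phi)
h = 0.064 × (1 − 0.64)/(1 − 0.1200) = 0.064 × 0.4091 = 0.0262 km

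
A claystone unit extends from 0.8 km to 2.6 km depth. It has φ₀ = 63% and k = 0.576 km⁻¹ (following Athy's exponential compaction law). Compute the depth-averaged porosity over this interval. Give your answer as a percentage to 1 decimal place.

⟨φ⟩ = (1/(d₂−d₁)) ∫ φ₀ e^(−kd) dd = φ₀·(e^(−k·d₁) − e^(−k·d₂)) / (k·(d₂−d₁))
e^(−0.576×0.8) = 0.6308; e^(−0.576×2.6) = 0.2237
⟨φ⟩ = 0.63 × (0.6308 − 0.2237) / (0.576 × 1.8) = 0.63 × 0.3927 = 0.2474

24.7%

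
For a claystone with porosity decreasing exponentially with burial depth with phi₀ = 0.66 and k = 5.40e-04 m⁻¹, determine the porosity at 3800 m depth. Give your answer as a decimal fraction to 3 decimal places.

Working in km (1 km = 1000 m; k in km⁻¹ = k in m⁻¹ × 1000):
phi = phi₀·exp(−k·z) = 0.66 × exp(−0.54 × 3.8) = 0.66 × exp(−2.052)
  = 0.66 × 0.1285 = 0.0848

0.085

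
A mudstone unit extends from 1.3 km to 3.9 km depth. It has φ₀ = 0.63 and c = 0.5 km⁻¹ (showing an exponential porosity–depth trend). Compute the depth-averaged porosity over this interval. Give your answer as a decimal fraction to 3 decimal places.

0.184

⟨φ⟩ = (1/(z₂−z₁)) ∫ φ₀ e^(−cz) dz = φ₀·(e^(−c·z₁) − e^(−c·z₂)) / (c·(z₂−z₁))
e^(−0.5×1.3) = 0.5220; e^(−0.5×3.9) = 0.1423
⟨φ⟩ = 0.63 × (0.5220 − 0.1423) / (0.5 × 2.6) = 0.63 × 0.2921 = 0.1840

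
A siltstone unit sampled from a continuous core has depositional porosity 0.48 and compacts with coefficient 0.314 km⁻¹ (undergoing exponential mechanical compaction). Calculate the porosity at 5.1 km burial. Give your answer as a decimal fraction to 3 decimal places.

0.097

phi = phi₀·exp(−k·z) = 0.48 × exp(−0.314 × 5.1) = 0.48 × exp(−1.601)
  = 0.48 × 0.2016 = 0.0968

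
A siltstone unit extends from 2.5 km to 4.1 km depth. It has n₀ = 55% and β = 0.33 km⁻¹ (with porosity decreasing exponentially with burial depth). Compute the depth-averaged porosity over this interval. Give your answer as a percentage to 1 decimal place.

18.7%

⟨n⟩ = (1/(d₂−d₁)) ∫ n₀ e^(−βd) dd = n₀·(e^(−β·d₁) − e^(−β·d₂)) / (β·(d₂−d₁))
e^(−0.33×2.5) = 0.4382; e^(−0.33×4.1) = 0.2585
⟨n⟩ = 0.55 × (0.4382 − 0.2585) / (0.33 × 1.6) = 0.55 × 0.3405 = 0.1873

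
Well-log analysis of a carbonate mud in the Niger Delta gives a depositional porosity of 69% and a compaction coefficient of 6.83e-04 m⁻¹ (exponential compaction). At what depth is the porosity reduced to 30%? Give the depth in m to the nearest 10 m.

1220 m

Working in km (1 km = 1000 m; β in km⁻¹ = β in m⁻¹ × 1000):
Invert Athy's law: Z = ln(phi₀/phi) / β
Z = ln(0.69/0.3) / 0.683 = ln(2.3) / 0.683 = 0.8329 / 0.683 = 1.219 km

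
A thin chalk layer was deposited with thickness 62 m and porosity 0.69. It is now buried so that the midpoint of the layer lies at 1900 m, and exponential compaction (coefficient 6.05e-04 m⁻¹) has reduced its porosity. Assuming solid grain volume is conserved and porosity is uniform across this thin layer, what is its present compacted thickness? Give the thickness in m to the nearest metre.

Working in km (1 km = 1000 m; β in km⁻¹ = β in m⁻¹ × 1000):
Porosity at 1.9 km: n = 0.69·exp(−0.605×1.9) = 0.2186
Solid-volume conservation: h(1−n) = h₀(1−n₀) ⇒ h = h₀·(1−n₀)/(1−n)
h = 0.062 × (1 − 0.69)/(1 − 0.2186) = 0.062 × 0.3967 = 0.0246 km

25 m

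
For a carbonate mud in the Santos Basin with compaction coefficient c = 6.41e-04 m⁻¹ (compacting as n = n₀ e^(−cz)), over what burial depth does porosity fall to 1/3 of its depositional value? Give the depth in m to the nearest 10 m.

Working in km (1 km = 1000 m; c in km⁻¹ = c in m⁻¹ × 1000):
n/n₀ = 1/3 ⇒ exp(−c·z) = 1/3 ⇒ z = ln(3) / c
z = 1.0986 / 0.641 = 1.714 km

1710 m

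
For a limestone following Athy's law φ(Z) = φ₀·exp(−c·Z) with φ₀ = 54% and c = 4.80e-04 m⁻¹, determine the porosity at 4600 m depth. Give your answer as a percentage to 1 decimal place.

Working in km (1 km = 1000 m; c in km⁻¹ = c in m⁻¹ × 1000):
φ = φ₀·exp(−c·Z) = 0.54 × exp(−0.48 × 4.6) = 0.54 × exp(−2.208)
  = 0.54 × 0.1099 = 0.0594

5.9%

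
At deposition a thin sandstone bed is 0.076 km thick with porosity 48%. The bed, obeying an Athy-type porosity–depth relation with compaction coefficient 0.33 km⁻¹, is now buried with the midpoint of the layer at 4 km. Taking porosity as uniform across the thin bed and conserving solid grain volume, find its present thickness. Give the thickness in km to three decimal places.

Porosity at 4 km: phi = 0.48·exp(−0.33×4) = 0.1282
Solid-volume conservation: h(1−phi) = h₀(1−phi₀) ⇒ h = h₀·(1−phi₀)/(1−phi)
h = 0.076 × (1 − 0.48)/(1 − 0.1282) = 0.076 × 0.5965 = 0.0453 km

0.045 km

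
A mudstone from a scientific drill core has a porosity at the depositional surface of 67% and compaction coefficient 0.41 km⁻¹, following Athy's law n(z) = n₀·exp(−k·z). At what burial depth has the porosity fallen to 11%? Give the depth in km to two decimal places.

4.41 km

Invert Athy's law: z = ln(n₀/n) / k
z = ln(0.67/0.11) / 0.41 = ln(6.091) / 0.41 = 1.8068 / 0.41 = 4.407 km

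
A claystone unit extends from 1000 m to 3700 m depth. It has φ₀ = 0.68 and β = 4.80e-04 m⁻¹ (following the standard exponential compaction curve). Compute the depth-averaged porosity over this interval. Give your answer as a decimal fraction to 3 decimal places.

Working in km (1 km = 1000 m; β in km⁻¹ = β in m⁻¹ × 1000):
⟨φ⟩ = (1/(Z₂−Z₁)) ∫ φ₀ e^(−βZ) dZ = φ₀·(e^(−β·Z₁) − e^(−β·Z₂)) / (β·(Z₂−Z₁))
e^(−0.48×1) = 0.6188; e^(−0.48×3.7) = 0.1693
⟨φ⟩ = 0.68 × (0.6188 − 0.1693) / (0.48 × 2.7) = 0.68 × 0.3468 = 0.2358

0.236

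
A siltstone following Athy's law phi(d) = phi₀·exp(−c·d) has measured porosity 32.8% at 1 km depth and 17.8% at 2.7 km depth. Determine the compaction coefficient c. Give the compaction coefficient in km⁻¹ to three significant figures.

Athy: phi(d) = phi₀ e^(−cd) ⇒ phi₁/phi₂ = e^{c(d₂−d₁)} ⇒ c = ln(phi₁/phi₂)/(d₂−d₁)
c = ln(0.328/0.178) / (2.7 − 1) = ln(1.843) / 1.7 = 0.6112 / 1.7 = 0.3595 km⁻¹

0.360 km⁻¹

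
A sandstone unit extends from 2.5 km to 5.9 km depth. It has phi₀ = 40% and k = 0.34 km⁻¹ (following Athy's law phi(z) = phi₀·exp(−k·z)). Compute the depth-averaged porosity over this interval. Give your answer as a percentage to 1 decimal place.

⟨phi⟩ = (1/(z₂−z₁)) ∫ phi₀ e^(−kz) dz = phi₀·(e^(−k·z₁) − e^(−k·z₂)) / (k·(z₂−z₁))
e^(−0.34×2.5) = 0.4274; e^(−0.34×5.9) = 0.1345
⟨phi⟩ = 0.4 × (0.4274 − 0.1345) / (0.34 × 3.4) = 0.4 × 0.2534 = 0.1013

10.1%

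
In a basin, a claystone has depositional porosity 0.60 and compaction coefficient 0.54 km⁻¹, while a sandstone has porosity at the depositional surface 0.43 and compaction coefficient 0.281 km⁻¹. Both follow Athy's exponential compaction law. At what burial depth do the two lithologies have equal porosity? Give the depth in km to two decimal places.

Set phi₀ₐ e^(−cₐd) = phi₀ᵦ e^(−cᵦd) ⇒ ln(phi₀ₐ/phi₀ᵦ) = (cₐ − cᵦ)·d
d = ln(0.6/0.43) / (0.54 − 0.281) = 0.3331 / 0.259 = 1.286 km

1.29 km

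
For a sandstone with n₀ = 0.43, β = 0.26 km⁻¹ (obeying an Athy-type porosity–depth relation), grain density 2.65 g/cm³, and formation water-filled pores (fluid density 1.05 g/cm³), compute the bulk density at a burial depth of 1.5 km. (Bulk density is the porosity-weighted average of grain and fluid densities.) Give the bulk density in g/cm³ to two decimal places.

Porosity at depth: n = 0.43·exp(−0.26×1.5) = 0.43×0.6771 = 0.2911
Bulk density: ρ_b = (1−n)ρ_g + n·ρ_f = 0.7089×2.65 + 0.2911×1.05
       = 1.878 + 0.306 = 2.184 g/cm³

2.18 g/cm³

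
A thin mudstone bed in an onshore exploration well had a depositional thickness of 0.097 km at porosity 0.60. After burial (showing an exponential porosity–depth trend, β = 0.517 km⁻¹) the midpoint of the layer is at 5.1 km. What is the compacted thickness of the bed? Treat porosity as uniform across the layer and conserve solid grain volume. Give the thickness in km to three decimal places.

Porosity at 5.1 km: phi = 0.6·exp(−0.517×5.1) = 0.0430
Solid-volume conservation: h(1−phi) = h₀(1−phi₀) ⇒ h = h₀·(1−phi₀)/(1−phi)
h = 0.097 × (1 − 0.6)/(1 − 0.0430) = 0.097 × 0.4180 = 0.0405 km

0.041 km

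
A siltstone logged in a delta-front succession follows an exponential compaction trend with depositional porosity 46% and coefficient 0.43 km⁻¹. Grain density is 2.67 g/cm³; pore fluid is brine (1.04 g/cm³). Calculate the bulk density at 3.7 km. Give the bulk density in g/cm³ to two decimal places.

Porosity at depth: φ = 0.46·exp(−0.43×3.7) = 0.46×0.2037 = 0.0937
Bulk density: ρ_b = (1−φ)ρ_g + φ·ρ_f = 0.9063×2.67 + 0.0937×1.04
       = 2.420 + 0.097 = 2.517 g/cm³

2.52 g/cm³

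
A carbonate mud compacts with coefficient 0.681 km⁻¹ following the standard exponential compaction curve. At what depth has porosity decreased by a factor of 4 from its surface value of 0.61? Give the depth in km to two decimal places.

2.04 km

phi/phi₀ = 1/4 ⇒ exp(−c·z) = 1/4 ⇒ z = ln(4) / c
z = 1.3863 / 0.681 = 2.036 km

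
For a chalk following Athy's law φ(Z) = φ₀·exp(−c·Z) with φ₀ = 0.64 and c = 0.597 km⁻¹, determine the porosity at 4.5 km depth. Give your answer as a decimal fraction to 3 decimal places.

φ = φ₀·exp(−c·Z) = 0.64 × exp(−0.597 × 4.5) = 0.64 × exp(−2.686)
  = 0.64 × 0.0681 = 0.0436

0.044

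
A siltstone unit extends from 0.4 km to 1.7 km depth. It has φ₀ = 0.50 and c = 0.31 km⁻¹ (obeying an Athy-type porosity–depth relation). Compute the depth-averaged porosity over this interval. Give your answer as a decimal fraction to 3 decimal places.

⟨φ⟩ = (1/(Z₂−Z₁)) ∫ φ₀ e^(−cZ) dZ = φ₀·(e^(−c·Z₁) − e^(−c·Z₂)) / (c·(Z₂−Z₁))
e^(−0.31×0.4) = 0.8834; e^(−0.31×1.7) = 0.5904
⟨φ⟩ = 0.5 × (0.8834 − 0.5904) / (0.31 × 1.3) = 0.5 × 0.7271 = 0.3635

0.364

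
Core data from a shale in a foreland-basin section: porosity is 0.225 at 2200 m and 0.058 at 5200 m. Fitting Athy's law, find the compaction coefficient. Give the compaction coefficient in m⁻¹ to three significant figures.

Working in km (1 km = 1000 m; β in km⁻¹ = β in m⁻¹ × 1000):
Athy: phi(z) = phi₀ e^(−βz) ⇒ phi₁/phi₂ = e^{β(z₂−z₁)} ⇒ β = ln(phi₁/phi₂)/(z₂−z₁)
β = ln(0.225/0.058) / (5.2 − 2.2) = ln(3.879) / 3 = 1.3557 / 3 = 0.4519 km⁻¹

0.000452 m⁻¹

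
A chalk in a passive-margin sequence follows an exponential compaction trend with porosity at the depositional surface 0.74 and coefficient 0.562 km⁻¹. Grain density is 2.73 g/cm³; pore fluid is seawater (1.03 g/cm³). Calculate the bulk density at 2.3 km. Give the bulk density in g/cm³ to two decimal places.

2.38 g/cm³

Porosity at depth: φ = 0.74·exp(−0.562×2.3) = 0.74×0.2746 = 0.2032
Bulk density: ρ_b = (1−φ)ρ_g + φ·ρ_f = 0.7968×2.73 + 0.2032×1.03
       = 2.175 + 0.209 = 2.385 g/cm³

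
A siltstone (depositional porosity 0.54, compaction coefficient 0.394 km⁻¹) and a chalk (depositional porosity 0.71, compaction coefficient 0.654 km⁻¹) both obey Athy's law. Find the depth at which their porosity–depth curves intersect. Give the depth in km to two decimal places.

Set φ₀ₐ e^(−cₐZ) = φ₀ᵦ e^(−cᵦZ) ⇒ ln(φ₀ₐ/φ₀ᵦ) = (cₐ − cᵦ)·Z
Z = ln(0.54/0.71) / (0.394 − 0.654) = -0.2737 / -0.26 = 1.053 km

1.05 km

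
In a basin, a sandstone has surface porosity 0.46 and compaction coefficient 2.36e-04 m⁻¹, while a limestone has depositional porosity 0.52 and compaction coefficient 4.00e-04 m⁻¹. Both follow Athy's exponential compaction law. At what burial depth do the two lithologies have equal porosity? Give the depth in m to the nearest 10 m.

Working in km (1 km = 1000 m; c in km⁻¹ = c in m⁻¹ × 1000):
Set phi₀ₐ e^(−cₐz) = phi₀ᵦ e^(−cᵦz) ⇒ ln(phi₀ₐ/phi₀ᵦ) = (cₐ − cᵦ)·z
z = ln(0.46/0.52) / (0.236 − 0.4) = -0.1226 / -0.164 = 0.748 km

750 m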